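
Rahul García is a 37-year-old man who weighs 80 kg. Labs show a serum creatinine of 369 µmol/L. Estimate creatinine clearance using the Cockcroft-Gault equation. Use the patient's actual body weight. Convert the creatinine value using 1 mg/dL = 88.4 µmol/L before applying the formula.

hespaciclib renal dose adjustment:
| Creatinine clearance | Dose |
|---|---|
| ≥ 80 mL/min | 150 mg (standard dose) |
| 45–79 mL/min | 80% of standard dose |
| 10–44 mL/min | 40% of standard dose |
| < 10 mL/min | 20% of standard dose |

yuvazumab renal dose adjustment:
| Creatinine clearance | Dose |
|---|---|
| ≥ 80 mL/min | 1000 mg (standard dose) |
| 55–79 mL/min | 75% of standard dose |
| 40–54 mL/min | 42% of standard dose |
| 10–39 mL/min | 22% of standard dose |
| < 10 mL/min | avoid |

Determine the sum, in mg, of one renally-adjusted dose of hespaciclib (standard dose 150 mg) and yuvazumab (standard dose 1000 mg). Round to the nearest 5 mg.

280 mg

SCr = 369 / 88.4 = 4.174 mg/dL
CrCl = (140 − 37) × 80 / (72 × 4.174) = 8240.0 / 300.53 ≈ 27.4 mL/min
CrCl ≈ 27 mL/min.
hespaciclib: 10–44 mL/min → 40% of 150 mg = 60 mg.
yuvazumab: 10–39 mL/min → 22% of 1000 mg = 220 mg.
Total = 60 + 220 = 280 mg.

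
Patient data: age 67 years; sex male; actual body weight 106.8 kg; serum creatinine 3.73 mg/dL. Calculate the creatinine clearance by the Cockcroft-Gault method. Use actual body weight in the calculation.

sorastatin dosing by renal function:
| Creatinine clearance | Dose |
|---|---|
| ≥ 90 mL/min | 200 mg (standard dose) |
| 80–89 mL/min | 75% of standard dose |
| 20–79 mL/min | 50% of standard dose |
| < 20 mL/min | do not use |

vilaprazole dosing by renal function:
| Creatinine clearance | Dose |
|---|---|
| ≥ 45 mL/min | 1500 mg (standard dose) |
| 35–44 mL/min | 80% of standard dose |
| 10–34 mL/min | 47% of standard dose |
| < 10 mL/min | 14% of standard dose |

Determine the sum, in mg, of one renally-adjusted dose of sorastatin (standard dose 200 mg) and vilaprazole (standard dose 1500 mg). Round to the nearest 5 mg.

CrCl = (140 − 67) × 106.8 / (72 × 3.73) = 7796.4 / 268.56 ≈ 29.0 mL/min
CrCl ≈ 29 mL/min.
sorastatin: 20–79 mL/min → 50% of 200 mg = 100 mg.
vilaprazole: 10–34 mL/min → 47% of 1500 mg = 705 mg.
Total = 100 + 705 = 805 mg.

805 mg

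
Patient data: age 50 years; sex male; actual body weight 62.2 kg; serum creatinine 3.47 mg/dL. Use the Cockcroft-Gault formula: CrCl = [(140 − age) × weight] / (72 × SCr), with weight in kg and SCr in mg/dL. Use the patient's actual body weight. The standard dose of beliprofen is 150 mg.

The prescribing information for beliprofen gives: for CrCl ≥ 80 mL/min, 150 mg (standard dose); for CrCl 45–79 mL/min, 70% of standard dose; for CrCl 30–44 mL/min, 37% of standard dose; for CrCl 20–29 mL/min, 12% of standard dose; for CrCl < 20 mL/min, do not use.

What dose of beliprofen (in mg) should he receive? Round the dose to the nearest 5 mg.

CrCl = (140 − 50) × 62.2 / (72 × 3.47) = 5598.0 / 249.84 ≈ 22.4 mL/min
CrCl ≈ 22 mL/min → bracket 20–29 mL/min.
12% of 150 mg = 18 mg → 20 mg

20 mg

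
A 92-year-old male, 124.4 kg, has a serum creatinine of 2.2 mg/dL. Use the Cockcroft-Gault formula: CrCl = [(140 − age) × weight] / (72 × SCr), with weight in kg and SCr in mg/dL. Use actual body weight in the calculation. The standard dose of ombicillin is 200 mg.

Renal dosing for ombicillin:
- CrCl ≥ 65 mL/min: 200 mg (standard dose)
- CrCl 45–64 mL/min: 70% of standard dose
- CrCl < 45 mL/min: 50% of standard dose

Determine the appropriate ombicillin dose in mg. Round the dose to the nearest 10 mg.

100 mg

CrCl = (140 − 92) × 124.4 / (72 × 2.2) = 5971.2 / 158.40 ≈ 37.7 mL/min
CrCl ≈ 38 mL/min → bracket < 45 mL/min.
50% of 200 mg = 100 mg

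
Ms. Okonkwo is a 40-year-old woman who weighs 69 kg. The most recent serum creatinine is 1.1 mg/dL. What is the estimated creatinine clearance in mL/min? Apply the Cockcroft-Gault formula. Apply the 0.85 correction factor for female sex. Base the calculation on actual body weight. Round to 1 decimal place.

74.1 mL/min

CrCl = (140 − 40) × 69 / (72 × 1.1) × 0.85 = 6900.0 / 79.20 × 0.85 ≈ 74.1 mL/min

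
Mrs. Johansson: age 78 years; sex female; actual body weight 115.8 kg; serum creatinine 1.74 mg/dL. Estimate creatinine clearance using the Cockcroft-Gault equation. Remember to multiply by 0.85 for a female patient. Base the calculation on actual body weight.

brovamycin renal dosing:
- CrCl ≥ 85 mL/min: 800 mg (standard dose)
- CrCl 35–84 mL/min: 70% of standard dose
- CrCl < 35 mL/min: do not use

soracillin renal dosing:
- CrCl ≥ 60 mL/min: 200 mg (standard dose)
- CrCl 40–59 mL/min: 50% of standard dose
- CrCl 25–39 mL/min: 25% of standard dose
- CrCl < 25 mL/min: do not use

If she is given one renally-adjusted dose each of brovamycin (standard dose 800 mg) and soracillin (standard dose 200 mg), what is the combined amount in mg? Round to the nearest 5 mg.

CrCl = (140 − 78) × 115.8 / (72 × 1.74) × 0.85 = 7179.6 / 125.28 × 0.85 ≈ 48.7 mL/min
CrCl ≈ 49 mL/min.
brovamycin: 35–84 mL/min → 70% of 800 mg = 560 mg.
soracillin: 40–59 mL/min → 50% of 200 mg = 100 mg.
Total = 560 + 100 = 660 mg.

660 mg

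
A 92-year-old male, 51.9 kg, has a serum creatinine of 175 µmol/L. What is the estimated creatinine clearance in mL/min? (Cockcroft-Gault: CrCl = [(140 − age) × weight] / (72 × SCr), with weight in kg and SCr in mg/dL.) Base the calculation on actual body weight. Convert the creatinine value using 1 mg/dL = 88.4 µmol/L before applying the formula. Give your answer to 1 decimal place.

SCr = 175 / 88.4 = 1.98 mg/dL
CrCl = (140 − 92) × 51.9 / (72 × 1.98) = 2491.2 / 142.56 ≈ 17.5 mL/min

17.5 mL/min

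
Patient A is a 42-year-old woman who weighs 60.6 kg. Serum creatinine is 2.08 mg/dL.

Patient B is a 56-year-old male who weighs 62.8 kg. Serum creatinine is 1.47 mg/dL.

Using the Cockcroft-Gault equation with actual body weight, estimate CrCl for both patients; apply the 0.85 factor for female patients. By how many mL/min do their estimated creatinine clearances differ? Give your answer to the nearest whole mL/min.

16 mL/min

Patient A: CrCl = (140 − 42) × 60.6 / (72 × 2.08) × 0.85 = 5938.8 / 149.76 × 0.85 ≈ 33.7 mL/min
Patient B: CrCl = (140 − 56) × 62.8 / (72 × 1.47) = 5275.2 / 105.84 ≈ 49.8 mL/min
|33.7 − 49.8| = 16.1 mL/min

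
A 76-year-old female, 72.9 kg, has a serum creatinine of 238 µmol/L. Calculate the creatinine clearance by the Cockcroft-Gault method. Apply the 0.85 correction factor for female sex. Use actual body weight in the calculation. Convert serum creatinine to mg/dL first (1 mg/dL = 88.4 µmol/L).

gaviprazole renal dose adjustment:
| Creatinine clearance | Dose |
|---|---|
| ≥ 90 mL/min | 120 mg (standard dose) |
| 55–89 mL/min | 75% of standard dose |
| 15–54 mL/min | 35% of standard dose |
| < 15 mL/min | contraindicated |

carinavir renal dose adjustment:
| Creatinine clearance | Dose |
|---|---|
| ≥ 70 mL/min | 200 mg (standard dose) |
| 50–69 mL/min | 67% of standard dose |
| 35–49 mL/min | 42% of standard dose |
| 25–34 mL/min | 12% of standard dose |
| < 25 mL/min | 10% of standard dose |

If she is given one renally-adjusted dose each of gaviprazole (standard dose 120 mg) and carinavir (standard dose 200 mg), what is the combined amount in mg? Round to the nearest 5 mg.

60 mg

SCr = 238 / 88.4 = 2.692 mg/dL
CrCl = (140 − 76) × 72.9 / (72 × 2.692) × 0.85 = 4665.6 / 193.82 × 0.85 ≈ 20.5 mL/min
CrCl ≈ 20 mL/min.
gaviprazole: 15–54 mL/min → 35% of 120 mg = 42 mg.
carinavir: < 25 mL/min → 10% of 200 mg = 20 mg.
Total = 42 + 20 = 62 mg.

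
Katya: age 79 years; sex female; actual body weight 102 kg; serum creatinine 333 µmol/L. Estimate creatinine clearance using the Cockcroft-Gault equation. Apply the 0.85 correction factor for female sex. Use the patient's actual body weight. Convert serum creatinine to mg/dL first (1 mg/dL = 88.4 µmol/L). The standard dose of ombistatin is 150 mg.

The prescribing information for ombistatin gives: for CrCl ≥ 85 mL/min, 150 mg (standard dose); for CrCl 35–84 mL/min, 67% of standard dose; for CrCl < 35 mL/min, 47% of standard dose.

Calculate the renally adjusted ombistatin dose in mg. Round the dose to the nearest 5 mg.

SCr = 333 / 88.4 = 3.767 mg/dL
CrCl = (140 − 79) × 102 / (72 × 3.767) × 0.85 = 6222.0 / 271.22 × 0.85 ≈ 19.5 mL/min
CrCl ≈ 19 mL/min → bracket < 35 mL/min.
47% of 150 mg = 70.5 mg → 70 mg

70 mg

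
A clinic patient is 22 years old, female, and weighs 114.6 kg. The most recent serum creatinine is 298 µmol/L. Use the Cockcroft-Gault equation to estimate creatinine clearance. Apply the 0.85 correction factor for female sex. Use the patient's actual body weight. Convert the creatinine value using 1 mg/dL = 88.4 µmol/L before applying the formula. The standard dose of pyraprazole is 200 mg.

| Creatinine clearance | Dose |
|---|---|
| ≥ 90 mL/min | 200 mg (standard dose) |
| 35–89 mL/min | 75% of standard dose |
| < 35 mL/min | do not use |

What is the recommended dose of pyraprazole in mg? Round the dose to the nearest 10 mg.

SCr = 298 / 88.4 = 3.371 mg/dL
CrCl = (140 − 22) × 114.6 / (72 × 3.371) × 0.85 = 13522.8 / 242.71 × 0.85 ≈ 47.4 mL/min
CrCl ≈ 47 mL/min → bracket 35–89 mL/min.
75% of 200 mg = 150 mg

150 mg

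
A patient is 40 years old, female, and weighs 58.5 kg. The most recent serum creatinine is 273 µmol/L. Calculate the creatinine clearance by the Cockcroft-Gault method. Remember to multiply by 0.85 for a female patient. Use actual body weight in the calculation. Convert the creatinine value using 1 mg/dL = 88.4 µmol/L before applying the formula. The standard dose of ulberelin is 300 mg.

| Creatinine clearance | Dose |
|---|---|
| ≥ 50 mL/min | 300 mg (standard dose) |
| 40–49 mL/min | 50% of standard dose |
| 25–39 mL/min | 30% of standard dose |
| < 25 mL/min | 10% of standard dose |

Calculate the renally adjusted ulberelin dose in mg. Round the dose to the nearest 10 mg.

30 mg

SCr = 273 / 88.4 = 3.088 mg/dL
CrCl = (140 − 40) × 58.5 / (72 × 3.088) × 0.85 = 5850.0 / 222.34 × 0.85 ≈ 22.4 mL/min
CrCl ≈ 22 mL/min → bracket < 25 mL/min.
10% of 300 mg = 30 mg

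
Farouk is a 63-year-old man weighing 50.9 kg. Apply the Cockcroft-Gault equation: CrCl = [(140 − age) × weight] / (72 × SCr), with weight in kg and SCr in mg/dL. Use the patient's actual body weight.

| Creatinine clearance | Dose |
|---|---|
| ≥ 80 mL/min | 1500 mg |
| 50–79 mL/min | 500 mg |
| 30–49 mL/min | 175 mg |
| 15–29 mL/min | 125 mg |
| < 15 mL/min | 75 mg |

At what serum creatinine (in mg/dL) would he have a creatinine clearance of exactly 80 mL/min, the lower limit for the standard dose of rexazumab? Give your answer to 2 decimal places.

0.68 mg/dL

Standard dose requires CrCl ≥ 80 mL/min.
Set (140 − 63) × 50.9 / (72 × SCr) = 80
SCr = (140 − 63) × 50.9 / (72 × 80) = 0.680 mg/dL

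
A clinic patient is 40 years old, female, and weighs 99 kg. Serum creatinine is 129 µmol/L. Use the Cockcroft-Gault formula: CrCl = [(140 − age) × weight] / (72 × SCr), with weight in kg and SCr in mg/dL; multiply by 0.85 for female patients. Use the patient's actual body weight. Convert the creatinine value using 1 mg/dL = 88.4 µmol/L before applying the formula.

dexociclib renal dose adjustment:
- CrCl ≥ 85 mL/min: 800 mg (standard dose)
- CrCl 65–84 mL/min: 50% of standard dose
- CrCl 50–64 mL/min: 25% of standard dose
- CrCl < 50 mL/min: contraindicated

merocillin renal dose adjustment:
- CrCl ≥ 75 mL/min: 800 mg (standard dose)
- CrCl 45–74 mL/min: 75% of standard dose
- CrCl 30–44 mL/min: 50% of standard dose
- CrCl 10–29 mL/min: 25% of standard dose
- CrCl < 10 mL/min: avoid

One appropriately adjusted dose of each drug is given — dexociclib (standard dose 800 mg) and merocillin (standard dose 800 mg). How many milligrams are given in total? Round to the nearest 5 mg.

SCr = 129 / 88.4 = 1.459 mg/dL
CrCl = (140 − 40) × 99 / (72 × 1.459) × 0.85 = 9900.0 / 105.05 × 0.85 ≈ 80.1 mL/min
CrCl ≈ 80 mL/min.
dexociclib: 65–84 mL/min → 50% of 800 mg = 400 mg.
merocillin: ≥ 75 mL/min → 100% of 800 mg = 800 mg.
Total = 400 + 800 = 1200 mg.

1200 mg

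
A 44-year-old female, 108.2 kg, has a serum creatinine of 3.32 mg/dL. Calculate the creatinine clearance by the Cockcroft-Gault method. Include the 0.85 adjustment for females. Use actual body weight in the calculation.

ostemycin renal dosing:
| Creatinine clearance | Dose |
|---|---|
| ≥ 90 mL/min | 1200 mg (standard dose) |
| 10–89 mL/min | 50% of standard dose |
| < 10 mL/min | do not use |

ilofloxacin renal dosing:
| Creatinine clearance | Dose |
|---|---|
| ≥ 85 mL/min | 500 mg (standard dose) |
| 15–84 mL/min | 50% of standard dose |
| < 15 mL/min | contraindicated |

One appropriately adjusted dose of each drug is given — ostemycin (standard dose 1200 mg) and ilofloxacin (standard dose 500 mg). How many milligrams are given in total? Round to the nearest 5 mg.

CrCl = (140 − 44) × 108.2 / (72 × 3.32) × 0.85 = 10387.2 / 239.04 × 0.85 ≈ 36.9 mL/min
CrCl ≈ 37 mL/min.
ostemycin: 10–89 mL/min → 50% of 1200 mg = 600 mg.
ilofloxacin: 15–84 mL/min → 50% of 500 mg = 250 mg.
Total = 600 + 250 = 850 mg.

850 mg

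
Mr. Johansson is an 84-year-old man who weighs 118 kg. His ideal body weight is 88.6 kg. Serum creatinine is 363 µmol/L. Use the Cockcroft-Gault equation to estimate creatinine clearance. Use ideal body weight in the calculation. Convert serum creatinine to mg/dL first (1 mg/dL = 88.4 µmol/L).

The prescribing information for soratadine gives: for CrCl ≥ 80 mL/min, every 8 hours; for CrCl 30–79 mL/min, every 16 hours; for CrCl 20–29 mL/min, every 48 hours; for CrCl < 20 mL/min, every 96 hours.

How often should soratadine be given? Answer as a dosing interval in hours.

SCr = 363 / 88.4 = 4.106 mg/dL
CrCl = (140 − 84) × 88.6 / (72 × 4.106) = 4961.6 / 295.63 ≈ 16.8 mL/min
CrCl ≈ 17 mL/min → bracket < 20 mL/min → every 96 hours.

every 96 hours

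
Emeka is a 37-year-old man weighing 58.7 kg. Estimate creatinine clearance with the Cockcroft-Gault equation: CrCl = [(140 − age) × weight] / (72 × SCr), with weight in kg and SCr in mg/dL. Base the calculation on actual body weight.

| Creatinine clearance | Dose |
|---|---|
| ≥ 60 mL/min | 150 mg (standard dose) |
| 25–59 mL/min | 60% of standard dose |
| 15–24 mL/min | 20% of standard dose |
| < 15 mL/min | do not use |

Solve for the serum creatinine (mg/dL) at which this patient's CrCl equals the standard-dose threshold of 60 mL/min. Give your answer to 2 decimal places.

Standard dose requires CrCl ≥ 60 mL/min.
Set (140 − 37) × 58.7 / (72 × SCr) = 60
SCr = (140 − 37) × 58.7 / (72 × 60) = 1.400 mg/dL

1.40 mg/dL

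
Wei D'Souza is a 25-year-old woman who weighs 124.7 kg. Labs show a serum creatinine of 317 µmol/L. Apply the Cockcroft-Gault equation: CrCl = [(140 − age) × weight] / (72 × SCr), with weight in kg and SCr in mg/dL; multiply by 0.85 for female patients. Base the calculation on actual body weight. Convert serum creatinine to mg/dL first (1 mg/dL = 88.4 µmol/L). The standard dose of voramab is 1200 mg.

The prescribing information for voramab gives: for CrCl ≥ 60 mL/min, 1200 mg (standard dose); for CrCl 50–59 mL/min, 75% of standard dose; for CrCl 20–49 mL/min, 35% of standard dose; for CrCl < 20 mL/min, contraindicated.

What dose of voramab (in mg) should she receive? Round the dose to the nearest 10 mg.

SCr = 317 / 88.4 = 3.586 mg/dL
CrCl = (140 − 25) × 124.7 / (72 × 3.586) × 0.85 = 14340.5 / 258.19 × 0.85 ≈ 47.2 mL/min
CrCl ≈ 47 mL/min → bracket 20–49 mL/min.
35% of 1200 mg = 420 mg

420 mg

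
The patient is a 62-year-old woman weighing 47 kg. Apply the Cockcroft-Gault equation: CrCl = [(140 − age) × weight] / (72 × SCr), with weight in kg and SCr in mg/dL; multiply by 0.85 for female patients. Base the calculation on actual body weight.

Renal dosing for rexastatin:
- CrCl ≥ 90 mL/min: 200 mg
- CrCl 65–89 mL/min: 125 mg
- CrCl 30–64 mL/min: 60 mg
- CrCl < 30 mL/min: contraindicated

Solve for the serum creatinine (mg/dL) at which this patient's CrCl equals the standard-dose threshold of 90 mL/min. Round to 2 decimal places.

Standard dose requires CrCl ≥ 90 mL/min.
Set (140 − 62) × 47 × 0.85 / (72 × SCr) = 90
SCr = (140 − 62) × 47 × 0.85 / (72 × 90) = 0.481 mg/dL

0.48 mg/dL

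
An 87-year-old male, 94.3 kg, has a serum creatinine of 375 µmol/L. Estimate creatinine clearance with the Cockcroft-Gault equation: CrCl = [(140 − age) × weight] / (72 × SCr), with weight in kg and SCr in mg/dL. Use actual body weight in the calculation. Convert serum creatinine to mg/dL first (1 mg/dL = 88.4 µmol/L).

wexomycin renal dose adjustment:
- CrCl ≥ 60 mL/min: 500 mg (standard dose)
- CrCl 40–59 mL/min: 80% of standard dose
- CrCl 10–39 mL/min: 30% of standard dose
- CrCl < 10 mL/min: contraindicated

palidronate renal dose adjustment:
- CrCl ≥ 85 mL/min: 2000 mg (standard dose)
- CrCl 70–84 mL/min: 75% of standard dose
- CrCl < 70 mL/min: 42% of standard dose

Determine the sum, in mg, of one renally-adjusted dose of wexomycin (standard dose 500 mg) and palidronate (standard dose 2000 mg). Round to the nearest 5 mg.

990 mg

SCr = 375 / 88.4 = 4.242 mg/dL
CrCl = (140 − 87) × 94.3 / (72 × 4.242) = 4997.9 / 305.42 ≈ 16.4 mL/min
CrCl ≈ 16 mL/min.
wexomycin: 10–39 mL/min → 30% of 500 mg = 150 mg.
palidronate: < 70 mL/min → 42% of 2000 mg = 840 mg.
Total = 150 + 840 = 990 mg.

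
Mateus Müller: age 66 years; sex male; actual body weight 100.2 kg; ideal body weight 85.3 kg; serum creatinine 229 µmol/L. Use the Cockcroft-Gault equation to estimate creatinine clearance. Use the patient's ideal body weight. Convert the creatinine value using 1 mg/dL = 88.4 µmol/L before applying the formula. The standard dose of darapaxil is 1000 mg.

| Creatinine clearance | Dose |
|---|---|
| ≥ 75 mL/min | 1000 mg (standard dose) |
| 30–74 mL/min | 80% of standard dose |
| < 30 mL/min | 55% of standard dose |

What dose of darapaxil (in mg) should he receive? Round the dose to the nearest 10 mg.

800 mg

SCr = 229 / 88.4 = 2.59 mg/dL
CrCl = (140 − 66) × 85.3 / (72 × 2.59) = 6312.2 / 186.48 ≈ 33.8 mL/min
CrCl ≈ 34 mL/min → bracket 30–74 mL/min.
80% of 1000 mg = 800 mg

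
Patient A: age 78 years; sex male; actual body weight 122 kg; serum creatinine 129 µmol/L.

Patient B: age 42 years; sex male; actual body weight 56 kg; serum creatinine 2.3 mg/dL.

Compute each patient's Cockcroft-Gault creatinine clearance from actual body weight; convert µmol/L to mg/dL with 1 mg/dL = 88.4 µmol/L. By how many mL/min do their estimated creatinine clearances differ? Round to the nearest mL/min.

39 mL/min

Patient A: SCr = 129 / 88.4 = 1.459 mg/dL
Patient A: CrCl = (140 − 78) × 122 / (72 × 1.459) = 7564.0 / 105.05 ≈ 72.0 mL/min
Patient B: CrCl = (140 − 42) × 56 / (72 × 2.3) = 5488.0 / 165.60 ≈ 33.1 mL/min
|72.0 − 33.1| = 38.9 mL/min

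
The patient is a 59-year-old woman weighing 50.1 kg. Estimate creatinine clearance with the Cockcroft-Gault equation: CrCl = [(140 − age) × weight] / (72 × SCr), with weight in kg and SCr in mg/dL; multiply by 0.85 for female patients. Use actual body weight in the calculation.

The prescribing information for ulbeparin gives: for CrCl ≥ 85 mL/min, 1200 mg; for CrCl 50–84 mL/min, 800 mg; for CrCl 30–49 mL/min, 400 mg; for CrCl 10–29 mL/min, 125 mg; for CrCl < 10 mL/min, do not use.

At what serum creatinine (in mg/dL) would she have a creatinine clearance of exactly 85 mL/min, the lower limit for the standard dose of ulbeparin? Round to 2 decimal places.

Standard dose requires CrCl ≥ 85 mL/min.
Set (140 − 59) × 50.1 × 0.85 / (72 × SCr) = 85
SCr = (140 − 59) × 50.1 × 0.85 / (72 × 85) = 0.564 mg/dL

0.56 mg/dL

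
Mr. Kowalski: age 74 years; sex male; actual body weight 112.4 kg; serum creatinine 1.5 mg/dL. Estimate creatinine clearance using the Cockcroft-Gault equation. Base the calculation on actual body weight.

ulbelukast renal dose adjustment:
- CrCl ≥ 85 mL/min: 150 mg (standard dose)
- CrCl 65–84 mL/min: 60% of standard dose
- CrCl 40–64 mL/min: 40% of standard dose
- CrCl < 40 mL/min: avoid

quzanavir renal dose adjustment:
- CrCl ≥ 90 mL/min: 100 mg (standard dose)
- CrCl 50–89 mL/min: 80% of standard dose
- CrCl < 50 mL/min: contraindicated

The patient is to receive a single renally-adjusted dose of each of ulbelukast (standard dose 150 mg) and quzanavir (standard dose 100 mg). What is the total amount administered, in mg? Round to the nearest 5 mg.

CrCl = (140 − 74) × 112.4 / (72 × 1.5) = 7418.4 / 108.00 ≈ 68.7 mL/min
CrCl ≈ 69 mL/min.
ulbelukast: 65–84 mL/min → 60% of 150 mg = 90 mg.
quzanavir: 50–89 mL/min → 80% of 100 mg = 80 mg.
Total = 90 + 80 = 170 mg.

170 mg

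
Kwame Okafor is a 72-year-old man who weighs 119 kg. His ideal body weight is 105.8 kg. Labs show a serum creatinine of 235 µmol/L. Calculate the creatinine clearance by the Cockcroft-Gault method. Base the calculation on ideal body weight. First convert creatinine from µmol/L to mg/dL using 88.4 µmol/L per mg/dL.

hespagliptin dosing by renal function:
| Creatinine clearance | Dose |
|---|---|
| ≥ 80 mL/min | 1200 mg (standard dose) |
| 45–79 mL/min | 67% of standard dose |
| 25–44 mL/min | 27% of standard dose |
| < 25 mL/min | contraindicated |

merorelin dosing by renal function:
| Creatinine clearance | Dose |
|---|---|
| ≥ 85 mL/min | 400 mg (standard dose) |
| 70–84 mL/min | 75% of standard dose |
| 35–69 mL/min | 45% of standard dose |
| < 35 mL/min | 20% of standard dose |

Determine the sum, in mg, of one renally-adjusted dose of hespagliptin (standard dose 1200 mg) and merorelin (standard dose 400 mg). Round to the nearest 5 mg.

SCr = 235 / 88.4 = 2.658 mg/dL
CrCl = (140 − 72) × 105.8 / (72 × 2.658) = 7194.4 / 191.38 ≈ 37.6 mL/min
CrCl ≈ 38 mL/min.
hespagliptin: 25–44 mL/min → 27% of 1200 mg = 324 mg.
merorelin: 35–69 mL/min → 45% of 400 mg = 180 mg.
Total = 324 + 180 = 504 mg.

505 mg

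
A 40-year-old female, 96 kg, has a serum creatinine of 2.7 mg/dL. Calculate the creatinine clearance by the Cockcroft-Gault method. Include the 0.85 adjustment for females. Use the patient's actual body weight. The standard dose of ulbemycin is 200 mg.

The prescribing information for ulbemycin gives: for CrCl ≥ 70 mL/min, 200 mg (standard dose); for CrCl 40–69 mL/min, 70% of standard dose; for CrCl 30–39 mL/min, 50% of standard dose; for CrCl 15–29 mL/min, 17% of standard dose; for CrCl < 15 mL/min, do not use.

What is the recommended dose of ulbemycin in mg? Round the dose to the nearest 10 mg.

CrCl = (140 − 40) × 96 / (72 × 2.7) × 0.85 = 9600.0 / 194.40 × 0.85 ≈ 42.0 mL/min
CrCl ≈ 42 mL/min → bracket 40–69 mL/min.
70% of 200 mg = 140 mg

140 mg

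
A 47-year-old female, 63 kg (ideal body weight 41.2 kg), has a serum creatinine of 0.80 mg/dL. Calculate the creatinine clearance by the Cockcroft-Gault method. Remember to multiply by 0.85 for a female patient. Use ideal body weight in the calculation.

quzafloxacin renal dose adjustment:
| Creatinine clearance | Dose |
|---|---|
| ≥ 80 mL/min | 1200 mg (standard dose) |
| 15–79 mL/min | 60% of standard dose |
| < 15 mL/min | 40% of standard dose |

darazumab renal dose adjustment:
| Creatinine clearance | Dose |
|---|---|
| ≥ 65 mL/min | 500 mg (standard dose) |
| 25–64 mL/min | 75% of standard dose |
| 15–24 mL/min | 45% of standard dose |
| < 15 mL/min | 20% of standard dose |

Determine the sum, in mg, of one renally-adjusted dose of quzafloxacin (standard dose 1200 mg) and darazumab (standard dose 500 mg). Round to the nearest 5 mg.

1095 mg

CrCl = (140 − 47) × 41.2 / (72 × 0.8) × 0.85 = 3831.6 / 57.60 × 0.85 ≈ 56.5 mL/min
CrCl ≈ 57 mL/min.
quzafloxacin: 15–79 mL/min → 60% of 1200 mg = 720 mg.
darazumab: 25–64 mL/min → 75% of 500 mg = 375 mg.
Total = 720 + 375 = 1095 mg.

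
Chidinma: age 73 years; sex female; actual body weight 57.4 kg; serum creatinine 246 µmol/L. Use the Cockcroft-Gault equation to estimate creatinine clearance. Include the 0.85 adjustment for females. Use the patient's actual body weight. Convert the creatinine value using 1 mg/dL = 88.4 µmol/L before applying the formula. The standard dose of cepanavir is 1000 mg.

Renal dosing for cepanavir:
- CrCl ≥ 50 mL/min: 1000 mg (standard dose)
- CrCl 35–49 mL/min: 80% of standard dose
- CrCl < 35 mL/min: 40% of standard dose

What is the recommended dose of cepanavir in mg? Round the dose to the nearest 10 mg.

SCr = 246 / 88.4 = 2.783 mg/dL
CrCl = (140 − 73) × 57.4 / (72 × 2.783) × 0.85 = 3845.8 / 200.38 × 0.85 ≈ 16.3 mL/min
CrCl ≈ 16 mL/min → bracket < 35 mL/min.
40% of 1000 mg = 400 mg

400 mg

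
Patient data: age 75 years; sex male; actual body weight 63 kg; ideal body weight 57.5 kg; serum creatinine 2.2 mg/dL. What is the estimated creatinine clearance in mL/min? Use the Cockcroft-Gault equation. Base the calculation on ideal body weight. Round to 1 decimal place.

23.6 mL/min

CrCl = (140 − 75) × 57.5 / (72 × 2.2) = 3737.5 / 158.40 ≈ 23.6 mL/min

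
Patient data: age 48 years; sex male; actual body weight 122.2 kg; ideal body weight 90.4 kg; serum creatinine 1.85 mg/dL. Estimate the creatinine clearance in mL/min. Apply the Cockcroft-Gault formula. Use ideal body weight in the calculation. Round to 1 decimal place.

CrCl = (140 − 48) × 90.4 / (72 × 1.85) = 8316.8 / 133.20 ≈ 62.4 mL/min

62.4 mL/min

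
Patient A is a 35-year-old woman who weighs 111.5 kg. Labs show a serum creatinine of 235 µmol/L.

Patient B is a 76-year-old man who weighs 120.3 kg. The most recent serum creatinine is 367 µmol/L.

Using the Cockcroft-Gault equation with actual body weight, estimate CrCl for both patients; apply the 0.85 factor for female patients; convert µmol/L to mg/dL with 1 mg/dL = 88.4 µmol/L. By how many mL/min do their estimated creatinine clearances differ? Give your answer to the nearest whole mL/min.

26 mL/min

Patient A: SCr = 235 / 88.4 = 2.658 mg/dL
Patient A: CrCl = (140 − 35) × 111.5 / (72 × 2.658) × 0.85 = 11707.5 / 191.38 × 0.85 ≈ 52.0 mL/min
Patient B: SCr = 367 / 88.4 = 4.152 mg/dL
Patient B: CrCl = (140 − 76) × 120.3 / (72 × 4.152) = 7699.2 / 298.94 ≈ 25.8 mL/min
|52.0 − 25.8| = 26.2 mL/min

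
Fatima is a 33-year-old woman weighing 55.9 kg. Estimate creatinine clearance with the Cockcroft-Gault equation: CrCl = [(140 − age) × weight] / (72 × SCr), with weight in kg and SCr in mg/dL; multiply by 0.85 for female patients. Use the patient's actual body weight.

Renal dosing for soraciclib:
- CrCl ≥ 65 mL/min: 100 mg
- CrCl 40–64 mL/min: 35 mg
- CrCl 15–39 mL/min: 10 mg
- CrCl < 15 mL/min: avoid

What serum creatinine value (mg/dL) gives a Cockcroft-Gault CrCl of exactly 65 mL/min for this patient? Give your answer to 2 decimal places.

1.09 mg/dL

Standard dose requires CrCl ≥ 65 mL/min.
Set (140 − 33) × 55.9 × 0.85 / (72 × SCr) = 65
SCr = (140 − 33) × 55.9 × 0.85 / (72 × 65) = 1.086 mg/dL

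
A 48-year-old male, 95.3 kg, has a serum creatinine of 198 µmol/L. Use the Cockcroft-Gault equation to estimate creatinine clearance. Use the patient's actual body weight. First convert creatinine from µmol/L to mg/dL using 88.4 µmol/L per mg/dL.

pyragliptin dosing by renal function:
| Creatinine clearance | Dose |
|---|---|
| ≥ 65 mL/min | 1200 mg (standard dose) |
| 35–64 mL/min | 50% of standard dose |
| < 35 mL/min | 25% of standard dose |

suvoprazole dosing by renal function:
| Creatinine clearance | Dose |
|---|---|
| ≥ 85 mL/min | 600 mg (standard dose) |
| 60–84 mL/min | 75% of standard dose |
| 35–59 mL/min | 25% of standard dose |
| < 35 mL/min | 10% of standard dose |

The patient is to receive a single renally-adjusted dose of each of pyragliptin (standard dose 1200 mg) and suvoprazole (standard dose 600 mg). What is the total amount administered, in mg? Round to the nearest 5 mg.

750 mg

SCr = 198 / 88.4 = 2.24 mg/dL
CrCl = (140 − 48) × 95.3 / (72 × 2.24) = 8767.6 / 161.28 ≈ 54.4 mL/min
CrCl ≈ 54 mL/min.
pyragliptin: 35–64 mL/min → 50% of 1200 mg = 600 mg.
suvoprazole: 35–59 mL/min → 25% of 600 mg = 150 mg.
Total = 600 + 150 = 750 mg.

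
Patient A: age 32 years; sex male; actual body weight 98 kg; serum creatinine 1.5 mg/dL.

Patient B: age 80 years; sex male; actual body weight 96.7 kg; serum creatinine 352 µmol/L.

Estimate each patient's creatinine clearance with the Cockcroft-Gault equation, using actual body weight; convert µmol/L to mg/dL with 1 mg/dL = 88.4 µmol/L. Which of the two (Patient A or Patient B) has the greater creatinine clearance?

Patient A: CrCl = (140 − 32) × 98 / (72 × 1.5) = 10584.0 / 108.00 ≈ 98.0 mL/min
Patient B: SCr = 352 / 88.4 = 3.982 mg/dL
Patient B: CrCl = (140 − 80) × 96.7 / (72 × 3.982) = 5802.0 / 286.70 ≈ 20.2 mL/min
98.0 vs 20.2 mL/min → Patient A is higher.

Patient A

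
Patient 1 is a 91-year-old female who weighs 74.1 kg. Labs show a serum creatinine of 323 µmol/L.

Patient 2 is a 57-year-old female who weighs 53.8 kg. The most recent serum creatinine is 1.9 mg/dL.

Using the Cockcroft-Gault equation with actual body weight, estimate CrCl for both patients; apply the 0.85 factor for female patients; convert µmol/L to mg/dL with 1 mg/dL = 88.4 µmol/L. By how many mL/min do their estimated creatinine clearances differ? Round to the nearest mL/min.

Patient 1: SCr = 323 / 88.4 = 3.654 mg/dL
Patient 1: CrCl = (140 − 91) × 74.1 / (72 × 3.654) × 0.85 = 3630.9 / 263.09 × 0.85 ≈ 11.7 mL/min
Patient 2: CrCl = (140 − 57) × 53.8 / (72 × 1.9) × 0.85 = 4465.4 / 136.80 × 0.85 ≈ 27.7 mL/min
|11.7 − 27.7| = 16.0 mL/min

16 mL/min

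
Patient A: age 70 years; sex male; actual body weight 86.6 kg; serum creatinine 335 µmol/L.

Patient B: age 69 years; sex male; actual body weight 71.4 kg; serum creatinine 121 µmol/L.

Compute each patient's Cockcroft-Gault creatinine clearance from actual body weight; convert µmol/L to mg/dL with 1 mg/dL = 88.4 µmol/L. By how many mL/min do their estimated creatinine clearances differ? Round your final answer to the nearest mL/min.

29 mL/min

Patient A: SCr = 335 / 88.4 = 3.79 mg/dL
Patient A: CrCl = (140 − 70) × 86.6 / (72 × 3.79) = 6062.0 / 272.88 ≈ 22.2 mL/min
Patient B: SCr = 121 / 88.4 = 1.369 mg/dL
Patient B: CrCl = (140 − 69) × 71.4 / (72 × 1.369) = 5069.4 / 98.57 ≈ 51.4 mL/min
|22.2 − 51.4| = 29.2 mL/min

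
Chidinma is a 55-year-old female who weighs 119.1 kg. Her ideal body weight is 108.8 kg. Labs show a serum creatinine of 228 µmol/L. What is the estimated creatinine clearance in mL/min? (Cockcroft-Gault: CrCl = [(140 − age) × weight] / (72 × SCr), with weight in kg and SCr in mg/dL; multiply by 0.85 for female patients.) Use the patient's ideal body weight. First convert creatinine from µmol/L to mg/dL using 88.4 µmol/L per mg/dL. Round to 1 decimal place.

SCr = 228 / 88.4 = 2.579 mg/dL
CrCl = (140 − 55) × 108.8 / (72 × 2.579) × 0.85 = 9248.0 / 185.69 × 0.85 ≈ 42.3 mL/min

42.3 mL/min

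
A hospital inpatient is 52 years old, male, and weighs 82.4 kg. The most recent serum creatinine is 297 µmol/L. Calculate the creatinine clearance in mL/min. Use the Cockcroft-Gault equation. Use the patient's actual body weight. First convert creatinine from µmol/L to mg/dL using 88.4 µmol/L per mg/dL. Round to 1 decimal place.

SCr = 297 / 88.4 = 3.36 mg/dL
CrCl = (140 − 52) × 82.4 / (72 × 3.36) = 7251.2 / 241.92 ≈ 30.0 mL/min

30.0 mL/min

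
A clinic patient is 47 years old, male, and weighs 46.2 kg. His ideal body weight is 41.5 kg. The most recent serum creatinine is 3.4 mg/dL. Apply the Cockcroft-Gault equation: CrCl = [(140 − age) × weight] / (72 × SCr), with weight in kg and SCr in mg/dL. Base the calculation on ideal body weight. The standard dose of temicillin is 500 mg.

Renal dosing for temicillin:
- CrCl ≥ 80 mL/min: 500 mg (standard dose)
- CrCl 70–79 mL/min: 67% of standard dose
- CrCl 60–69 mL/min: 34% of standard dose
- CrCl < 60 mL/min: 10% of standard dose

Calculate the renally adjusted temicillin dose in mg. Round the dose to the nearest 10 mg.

50 mg

CrCl = (140 − 47) × 41.5 / (72 × 3.4) = 3859.5 / 244.80 ≈ 15.8 mL/min
CrCl ≈ 16 mL/min → bracket < 60 mL/min.
10% of 500 mg = 50 mg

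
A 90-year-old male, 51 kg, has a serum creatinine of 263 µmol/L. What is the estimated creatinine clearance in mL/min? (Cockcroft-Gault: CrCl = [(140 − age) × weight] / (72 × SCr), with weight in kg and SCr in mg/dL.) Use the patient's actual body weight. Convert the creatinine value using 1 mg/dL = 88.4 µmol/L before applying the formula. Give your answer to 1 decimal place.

SCr = 263 / 88.4 = 2.975 mg/dL
CrCl = (140 − 90) × 51 / (72 × 2.975) = 2550.0 / 214.20 ≈ 11.9 mL/min

11.9 mL/min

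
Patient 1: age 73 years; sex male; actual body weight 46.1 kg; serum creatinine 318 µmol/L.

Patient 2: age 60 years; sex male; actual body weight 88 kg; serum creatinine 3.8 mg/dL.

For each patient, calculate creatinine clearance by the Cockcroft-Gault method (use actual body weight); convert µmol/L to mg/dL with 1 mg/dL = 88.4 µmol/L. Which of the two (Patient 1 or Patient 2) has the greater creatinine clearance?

Patient 2

Patient 1: SCr = 318 / 88.4 = 3.597 mg/dL
Patient 1: CrCl = (140 − 73) × 46.1 / (72 × 3.597) = 3088.7 / 258.98 ≈ 11.9 mL/min
Patient 2: CrCl = (140 − 60) × 88 / (72 × 3.8) = 7040.0 / 273.60 ≈ 25.7 mL/min
11.9 vs 25.7 mL/min → Patient 2 is higher.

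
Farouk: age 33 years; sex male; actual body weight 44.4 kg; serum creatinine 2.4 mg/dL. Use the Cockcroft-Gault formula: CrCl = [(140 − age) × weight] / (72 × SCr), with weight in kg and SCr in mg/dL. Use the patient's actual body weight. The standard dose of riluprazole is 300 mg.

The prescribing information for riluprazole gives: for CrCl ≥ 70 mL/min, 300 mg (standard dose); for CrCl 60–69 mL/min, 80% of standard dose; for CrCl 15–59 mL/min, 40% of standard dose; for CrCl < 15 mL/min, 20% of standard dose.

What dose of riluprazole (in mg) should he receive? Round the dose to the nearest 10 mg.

CrCl = (140 − 33) × 44.4 / (72 × 2.4) = 4750.8 / 172.80 ≈ 27.5 mL/min
CrCl ≈ 27 mL/min → bracket 15–59 mL/min.
40% of 300 mg = 120 mg

120 mg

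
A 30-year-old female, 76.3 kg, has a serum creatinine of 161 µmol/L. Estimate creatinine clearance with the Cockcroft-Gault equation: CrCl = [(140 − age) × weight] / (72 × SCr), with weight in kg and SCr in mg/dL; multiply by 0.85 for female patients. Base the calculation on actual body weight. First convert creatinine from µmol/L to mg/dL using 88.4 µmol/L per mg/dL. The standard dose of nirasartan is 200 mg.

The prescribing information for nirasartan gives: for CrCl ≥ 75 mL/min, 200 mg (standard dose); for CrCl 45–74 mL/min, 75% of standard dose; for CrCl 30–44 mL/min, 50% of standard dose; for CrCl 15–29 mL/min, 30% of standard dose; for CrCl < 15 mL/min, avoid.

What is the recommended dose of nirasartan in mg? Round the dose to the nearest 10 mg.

SCr = 161 / 88.4 = 1.821 mg/dL
CrCl = (140 − 30) × 76.3 / (72 × 1.821) × 0.85 = 8393.0 / 131.11 × 0.85 ≈ 54.4 mL/min
CrCl ≈ 54 mL/min → bracket 45–74 mL/min.
75% of 200 mg = 150 mg

150 mg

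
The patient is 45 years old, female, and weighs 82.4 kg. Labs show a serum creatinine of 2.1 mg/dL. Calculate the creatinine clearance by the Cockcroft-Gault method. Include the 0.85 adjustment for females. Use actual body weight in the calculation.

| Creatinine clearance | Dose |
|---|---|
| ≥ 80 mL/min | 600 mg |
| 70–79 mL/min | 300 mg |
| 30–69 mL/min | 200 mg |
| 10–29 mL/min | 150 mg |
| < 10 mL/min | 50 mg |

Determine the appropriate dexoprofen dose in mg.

200 mg

CrCl = (140 − 45) × 82.4 / (72 × 2.1) × 0.85 = 7828.0 / 151.20 × 0.85 ≈ 44.0 mL/min
CrCl ≈ 44 mL/min → bracket 30–69 mL/min.
Dose for this bracket: 200 mg.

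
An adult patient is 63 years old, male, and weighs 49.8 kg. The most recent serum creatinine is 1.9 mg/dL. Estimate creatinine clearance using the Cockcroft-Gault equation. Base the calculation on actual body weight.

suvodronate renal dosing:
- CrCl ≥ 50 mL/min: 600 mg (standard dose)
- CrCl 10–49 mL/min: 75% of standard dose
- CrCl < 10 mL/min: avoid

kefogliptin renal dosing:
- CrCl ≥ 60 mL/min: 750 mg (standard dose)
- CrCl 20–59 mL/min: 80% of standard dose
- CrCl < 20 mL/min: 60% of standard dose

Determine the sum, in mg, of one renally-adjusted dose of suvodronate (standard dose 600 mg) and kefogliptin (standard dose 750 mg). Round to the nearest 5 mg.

CrCl = (140 − 63) × 49.8 / (72 × 1.9) = 3834.6 / 136.80 ≈ 28.0 mL/min
CrCl ≈ 28 mL/min.
suvodronate: 10–49 mL/min → 75% of 600 mg = 450 mg.
kefogliptin: 20–59 mL/min → 80% of 750 mg = 600 mg.
Total = 450 + 600 = 1050 mg.

1050 mg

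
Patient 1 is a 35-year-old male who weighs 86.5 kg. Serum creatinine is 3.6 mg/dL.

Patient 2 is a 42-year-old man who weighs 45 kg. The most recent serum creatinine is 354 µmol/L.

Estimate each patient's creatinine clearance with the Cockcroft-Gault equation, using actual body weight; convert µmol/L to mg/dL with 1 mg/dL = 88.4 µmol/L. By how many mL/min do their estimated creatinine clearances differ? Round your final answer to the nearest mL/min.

20 mL/min

Patient 1: CrCl = (140 − 35) × 86.5 / (72 × 3.6) = 9082.5 / 259.20 ≈ 35.0 mL/min
Patient 2: SCr = 354 / 88.4 = 4.005 mg/dL
Patient 2: CrCl = (140 − 42) × 45 / (72 × 4.005) = 4410.0 / 288.36 ≈ 15.3 mL/min
|35.0 − 15.3| = 19.7 mL/min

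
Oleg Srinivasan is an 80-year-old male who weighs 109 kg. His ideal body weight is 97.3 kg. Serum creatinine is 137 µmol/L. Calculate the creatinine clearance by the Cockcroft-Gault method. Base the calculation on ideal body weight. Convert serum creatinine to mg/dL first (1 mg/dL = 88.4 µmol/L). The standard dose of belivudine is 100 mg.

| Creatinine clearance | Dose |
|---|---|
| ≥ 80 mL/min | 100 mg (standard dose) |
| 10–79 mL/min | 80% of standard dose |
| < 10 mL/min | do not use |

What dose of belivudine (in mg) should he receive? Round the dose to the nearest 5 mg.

80 mg

SCr = 137 / 88.4 = 1.55 mg/dL
CrCl = (140 − 80) × 97.3 / (72 × 1.55) = 5838.0 / 111.60 ≈ 52.3 mL/min
CrCl ≈ 52 mL/min → bracket 10–79 mL/min.
80% of 100 mg = 80 mg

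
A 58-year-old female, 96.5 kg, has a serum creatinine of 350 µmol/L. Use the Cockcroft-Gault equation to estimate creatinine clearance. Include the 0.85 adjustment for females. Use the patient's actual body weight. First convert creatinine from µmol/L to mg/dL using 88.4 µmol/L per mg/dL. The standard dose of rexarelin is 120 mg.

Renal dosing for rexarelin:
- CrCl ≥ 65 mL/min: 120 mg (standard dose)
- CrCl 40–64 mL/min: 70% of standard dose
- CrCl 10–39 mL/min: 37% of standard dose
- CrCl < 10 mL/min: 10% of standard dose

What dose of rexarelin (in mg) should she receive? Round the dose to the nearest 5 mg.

SCr = 350 / 88.4 = 3.959 mg/dL
CrCl = (140 − 58) × 96.5 / (72 × 3.959) × 0.85 = 7913.0 / 285.05 × 0.85 ≈ 23.6 mL/min
CrCl ≈ 24 mL/min → bracket 10–39 mL/min.
37% of 120 mg = 44.4 mg → 45 mg

45 mg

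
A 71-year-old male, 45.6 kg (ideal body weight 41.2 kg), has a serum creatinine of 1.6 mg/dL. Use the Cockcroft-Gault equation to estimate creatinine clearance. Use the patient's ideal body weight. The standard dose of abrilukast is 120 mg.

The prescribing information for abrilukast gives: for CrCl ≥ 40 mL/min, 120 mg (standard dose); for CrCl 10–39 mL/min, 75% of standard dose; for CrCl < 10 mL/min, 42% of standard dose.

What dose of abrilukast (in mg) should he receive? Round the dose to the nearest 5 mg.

CrCl = (140 − 71) × 41.2 / (72 × 1.6) = 2842.8 / 115.20 ≈ 24.7 mL/min
CrCl ≈ 25 mL/min → bracket 10–39 mL/min.
75% of 120 mg = 90 mg

90 mg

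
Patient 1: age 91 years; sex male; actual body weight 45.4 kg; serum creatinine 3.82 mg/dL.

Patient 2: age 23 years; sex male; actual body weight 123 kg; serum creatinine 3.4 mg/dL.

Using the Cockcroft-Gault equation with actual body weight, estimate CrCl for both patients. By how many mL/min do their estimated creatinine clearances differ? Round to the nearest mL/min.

51 mL/min

Patient 1: CrCl = (140 − 91) × 45.4 / (72 × 3.82) = 2224.6 / 275.04 ≈ 8.1 mL/min
Patient 2: CrCl = (140 − 23) × 123 / (72 × 3.4) = 14391.0 / 244.80 ≈ 58.8 mL/min
|8.1 − 58.8| = 50.7 mL/min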